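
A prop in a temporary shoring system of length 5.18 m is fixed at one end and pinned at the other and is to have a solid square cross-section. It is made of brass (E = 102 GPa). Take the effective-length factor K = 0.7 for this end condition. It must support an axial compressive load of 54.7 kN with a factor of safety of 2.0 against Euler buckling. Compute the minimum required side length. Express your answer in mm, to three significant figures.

a ≈ 64.3 mm

Required P_cr = n·P = 2.0 × 54.7 = 109.4 kN
L_e = K·L = 0.7 × 5.18 = 3.626 m
Required I = P_cr·L_e²/(π²E) = 1.094×10^5 × 3.626² / (π² × 1.02×10^11) = 1.429×10^-6 m⁴
I_req = 1.429×10^6 mm⁴
Solid square: I = a⁴/12  ⇒  a = (12I)^(1/4) = (12×1.429×10^6)^(1/4) = 64.3 mm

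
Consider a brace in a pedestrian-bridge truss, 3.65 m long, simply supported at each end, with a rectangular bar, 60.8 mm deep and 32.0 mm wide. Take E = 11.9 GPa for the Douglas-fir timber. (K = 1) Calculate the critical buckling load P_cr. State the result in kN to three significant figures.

P_cr ≈ 1.46 kN

Buckling occurs about the weak axis: I_min = h·b³/12 with b = 32.0 mm (the shorter side).
I_min = 60.8×32.0³/12 = 1.660×10^5 mm⁴
I = 1.660×10^5 mm⁴ = 1.660×10^-7 m⁴
Effective length L_e = K·L = 1 × 3.65 = 3.650 m
P_cr = π²EI / L_e² = π² × 11.9×10⁹ × 1.660×10^-7 / 3.650² = 1.464×10^3 N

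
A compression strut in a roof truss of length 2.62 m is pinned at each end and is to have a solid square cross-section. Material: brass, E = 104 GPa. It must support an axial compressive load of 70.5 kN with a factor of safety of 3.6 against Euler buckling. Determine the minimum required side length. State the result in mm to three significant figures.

a ≈ 67.2 mm

Required P_cr = n·P = 3.6 × 70.5 = 253.8 kN
L_e = K·L = 1 × 2.62 = 2.620 m
Required I = P_cr·L_e²/(π²E) = 2.538×10^5 × 2.620² / (π² × 1.04×10^11) = 1.697×10^-6 m⁴
I_req = 1.697×10^6 mm⁴
Solid square: I = a⁴/12  ⇒  a = (12I)^(1/4) = (12×1.697×10^6)^(1/4) = 67.2 mm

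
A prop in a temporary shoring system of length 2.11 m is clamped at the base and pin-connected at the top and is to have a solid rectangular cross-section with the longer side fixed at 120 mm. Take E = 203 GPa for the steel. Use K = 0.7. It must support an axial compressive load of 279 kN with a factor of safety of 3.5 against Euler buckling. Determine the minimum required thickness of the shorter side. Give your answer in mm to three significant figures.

b ≈ 47.4 mm

Required P_cr = n·P = 3.5 × 279 = 976.5 kN
L_e = K·L = 0.7 × 2.11 = 1.477 m
Required I = P_cr·L_e²/(π²E) = 9.765×10^5 × 1.477² / (π² × 2.03×10^11) = 1.063×10^-6 m⁴
I_req = 1.063×10^6 mm⁴
Rectangle, weak axis: I_min = h·b³/12 with h = 120 mm fixed  ⇒  b = (12I/h)^(1/3) = 47.4 mm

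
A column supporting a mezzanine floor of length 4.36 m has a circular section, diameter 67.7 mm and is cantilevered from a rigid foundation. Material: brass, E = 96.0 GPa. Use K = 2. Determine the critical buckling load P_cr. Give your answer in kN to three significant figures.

I = πd⁴/64 = π×67.7⁴/64 = 1.031×10^6 mm⁴
I = 1.031×10^6 mm⁴ = 1.031×10^-6 m⁴
Effective length L_e = K·L = 2 × 4.36 = 8.720 m
P_cr = π²EI / L_e² = π² × 96.0×10⁹ × 1.031×10^-6 / 8.720² = 1.285×10^4 N

P_cr ≈ 12.8 kN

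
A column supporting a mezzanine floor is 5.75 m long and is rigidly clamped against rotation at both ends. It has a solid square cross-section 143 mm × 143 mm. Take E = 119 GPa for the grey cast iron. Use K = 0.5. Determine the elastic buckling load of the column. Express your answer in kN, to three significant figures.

P_cr ≈ 4950 kN

I = a⁴/12 = 143⁴/12 = 3.485×10^7 mm⁴
I = 3.485×10^7 mm⁴ = 3.485×10^-5 m⁴
Effective length L_e = K·L = 0.5 × 5.75 = 2.875 m
P_cr = π²EI / L_e² = π² × 119×10⁹ × 3.485×10^-5 / 2.875² = 4.951×10^6 N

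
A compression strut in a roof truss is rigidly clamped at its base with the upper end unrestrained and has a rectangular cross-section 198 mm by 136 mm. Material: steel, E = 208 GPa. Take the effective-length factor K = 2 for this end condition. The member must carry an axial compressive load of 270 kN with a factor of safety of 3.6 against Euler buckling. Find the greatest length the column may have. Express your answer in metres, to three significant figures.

Buckling occurs about the weak axis: I_min = h·b³/12 with b = 136 mm (the shorter side).
I_min = 198×136³/12 = 4.151×10^7 mm⁴
I = 4.151×10^-5 m⁴
Required critical load P_cr = n·P = 3.6 × 270 = 972.0 kN = 9.720×10^5 N
From P_cr = π²EI/(K·L)²:  L = (1/K)·√(π²EI/P_cr) = (1/2)·√(π²×2.08×10^11×4.151×10^-5/9.720×10^5)
L = 4.68 m

L_max ≈ 4.68 m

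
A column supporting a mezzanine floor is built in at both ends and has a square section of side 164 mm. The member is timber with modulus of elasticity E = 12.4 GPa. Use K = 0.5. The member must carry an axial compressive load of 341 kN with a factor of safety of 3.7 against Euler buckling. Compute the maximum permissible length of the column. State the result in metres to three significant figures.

I = a⁴/12 = 164⁴/12 = 6.028×10^7 mm⁴
I = 6.028×10^-5 m⁴
Required critical load P_cr = n·P = 3.7 × 341 = 1262 kN = 1.262×10^6 N
From P_cr = π²EI/(K·L)²:  L = (1/K)·√(π²EI/P_cr) = (1/0.5)·√(π²×1.24×10^10×6.028×10^-5/1.262×10^6)
L = 4.84 m

L_max ≈ 4.84 m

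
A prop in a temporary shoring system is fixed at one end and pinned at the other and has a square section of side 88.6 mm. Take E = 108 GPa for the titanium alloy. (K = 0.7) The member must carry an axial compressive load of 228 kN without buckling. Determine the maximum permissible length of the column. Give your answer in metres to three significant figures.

I = a⁴/12 = 88.6⁴/12 = 5.135×10^6 mm⁴
I = 5.135×10^-6 m⁴
At the buckling limit P_cr = P = 2.280×10^5 N
From P_cr = π²EI/(K·L)²:  L = (1/K)·√(π²EI/P_cr) = (1/0.7)·√(π²×1.08×10^11×5.135×10^-6/2.280×10^5)
L = 7.00 m

L_max ≈ 7.00 m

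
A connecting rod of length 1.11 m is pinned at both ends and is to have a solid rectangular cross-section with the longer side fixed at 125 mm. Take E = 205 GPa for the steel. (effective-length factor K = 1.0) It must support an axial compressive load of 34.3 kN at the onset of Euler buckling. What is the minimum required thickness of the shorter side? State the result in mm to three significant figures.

b ≈ 12.6 mm

L_e = K·L = 1 × 1.11 = 1.110 m
Required I = P_cr·L_e²/(π²E) = 3.430×10^4 × 1.110² / (π² × 2.05×10^11) = 2.089×10^-8 m⁴
I_req = 2.089×10^4 mm⁴
Rectangle, weak axis: I_min = h·b³/12 with h = 125 mm fixed  ⇒  b = (12I/h)^(1/3) = 12.6 mm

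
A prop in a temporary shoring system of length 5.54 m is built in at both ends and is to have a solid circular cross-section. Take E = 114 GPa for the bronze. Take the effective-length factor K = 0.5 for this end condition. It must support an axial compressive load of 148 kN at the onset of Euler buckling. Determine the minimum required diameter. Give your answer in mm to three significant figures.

L_e = K·L = 0.5 × 5.54 = 2.770 m
Required I = P_cr·L_e²/(π²E) = 1.480×10^5 × 2.770² / (π² × 1.14×10^11) = 1.009×10^-6 m⁴
I_req = 1.009×10^6 mm⁴
Solid circle: I = πd⁴/64  ⇒  d = (64I/π)^(1/4) = (64×1.009×10^6/π)^(1/4) = 67.3 mm

d ≈ 67.3 mm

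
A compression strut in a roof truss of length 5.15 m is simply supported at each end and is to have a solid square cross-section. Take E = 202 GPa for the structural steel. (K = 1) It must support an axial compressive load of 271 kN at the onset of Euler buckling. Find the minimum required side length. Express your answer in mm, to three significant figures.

a ≈ 81.1 mm

L_e = K·L = 1 × 5.15 = 5.150 m
Required I = P_cr·L_e²/(π²E) = 2.710×10^5 × 5.150² / (π² × 2.02×10^11) = 3.605×10^-6 m⁴
I_req = 3.605×10^6 mm⁴
Solid square: I = a⁴/12  ⇒  a = (12I)^(1/4) = (12×3.605×10^6)^(1/4) = 81.1 mm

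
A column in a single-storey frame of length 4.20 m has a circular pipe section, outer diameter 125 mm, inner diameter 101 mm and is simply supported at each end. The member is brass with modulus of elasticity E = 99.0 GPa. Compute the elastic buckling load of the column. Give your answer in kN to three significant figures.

P_cr ≈ 381 kN

d_o = 125 mm, d_i = 101 mm
I = π(d_o⁴ − d_i⁴)/64 = π(125⁴ − 101.0⁴)/64 = 6.876×10^6 mm⁴
I = 6.876×10^6 mm⁴ = 6.876×10^-6 m⁴
Effective length L_e = K·L = 1 × 4.20 = 4.200 m
P_cr = π²EI / L_e² = π² × 99.0×10⁹ × 6.876×10^-6 / 4.200² = 3.809×10^5 N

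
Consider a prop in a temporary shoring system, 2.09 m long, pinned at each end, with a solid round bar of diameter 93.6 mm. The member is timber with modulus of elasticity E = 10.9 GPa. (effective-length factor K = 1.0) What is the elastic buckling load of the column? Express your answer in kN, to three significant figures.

I = πd⁴/64 = π×93.6⁴/64 = 3.768×10^6 mm⁴
I = 3.768×10^6 mm⁴ = 3.768×10^-6 m⁴
Effective length L_e = K·L = 1 × 2.09 = 2.090 m
P_cr = π²EI / L_e² = π² × 10.9×10⁹ × 3.768×10^-6 / 2.090² = 9.279×10^4 N

P_cr ≈ 92.8 kN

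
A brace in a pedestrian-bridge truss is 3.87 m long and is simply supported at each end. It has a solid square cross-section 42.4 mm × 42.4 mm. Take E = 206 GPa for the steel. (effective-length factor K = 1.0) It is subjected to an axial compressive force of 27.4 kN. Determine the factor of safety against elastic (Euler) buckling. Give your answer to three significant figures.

n ≈ 1.33

I = a⁴/12 = 42.4⁴/12 = 2.693×10^5 mm⁴
I = 2.693×10^5 mm⁴ = 2.693×10^-7 m⁴
Effective length L_e = K·L = 1 × 3.87 = 3.870 m
P_cr = π²EI / L_e² = π² × 206×10⁹ × 2.693×10^-7 / 3.870² = 3.656×10^4 N
Factor of safety n = P_cr / P = 36.562 / 27.4 = 1.33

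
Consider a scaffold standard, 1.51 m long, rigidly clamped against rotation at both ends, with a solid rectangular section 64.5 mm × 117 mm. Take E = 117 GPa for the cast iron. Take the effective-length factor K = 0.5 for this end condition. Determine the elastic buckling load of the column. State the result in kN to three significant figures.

Buckling occurs about the weak axis: I_min = h·b³/12 with b = 64.5 mm (the shorter side).
I_min = 117×64.5³/12 = 2.616×10^6 mm⁴
I = 2.616×10^6 mm⁴ = 2.616×10^-6 m⁴
Effective length L_e = K·L = 0.5 × 1.51 = 0.7550 m
P_cr = π²EI / L_e² = π² × 117×10⁹ × 2.616×10^-6 / 0.7550² = 5.300×10^6 N

P_cr ≈ 5300 kN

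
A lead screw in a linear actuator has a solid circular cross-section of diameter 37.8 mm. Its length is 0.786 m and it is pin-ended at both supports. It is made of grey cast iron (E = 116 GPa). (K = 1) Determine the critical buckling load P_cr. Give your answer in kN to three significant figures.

P_cr ≈ 186 kN

I = πd⁴/64 = π×37.8⁴/64 = 1.002×10^5 mm⁴
I = 1.002×10^5 mm⁴ = 1.002×10^-7 m⁴
Effective length L_e = K·L = 1 × 0.786 = 0.7860 m
P_cr = π²EI / L_e² = π² × 116×10⁹ × 1.002×10^-7 / 0.7860² = 1.857×10^5 N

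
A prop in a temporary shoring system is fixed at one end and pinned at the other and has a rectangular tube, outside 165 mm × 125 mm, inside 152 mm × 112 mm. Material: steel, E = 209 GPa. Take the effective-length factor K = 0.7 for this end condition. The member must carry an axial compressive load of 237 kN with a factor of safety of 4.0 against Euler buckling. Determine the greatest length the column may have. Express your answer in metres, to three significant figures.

L_max ≈ 6.34 m

Weak-axis I_min = (h_o·b_o³ − h_i·b_i³)/12 with b_o = 125, b_i = 112.0 mm (shorter outer/inner sides).
I_min = (165×125³ − 152.0×112.0³)/12 = 9.060×10^6 mm⁴
I = 9.060×10^-6 m⁴
Required critical load P_cr = n·P = 4.0 × 237 = 948.0 kN = 9.480×10^5 N
From P_cr = π²EI/(K·L)²:  L = (1/K)·√(π²EI/P_cr) = (1/0.7)·√(π²×2.09×10^11×9.060×10^-6/9.480×10^5)
L = 6.34 m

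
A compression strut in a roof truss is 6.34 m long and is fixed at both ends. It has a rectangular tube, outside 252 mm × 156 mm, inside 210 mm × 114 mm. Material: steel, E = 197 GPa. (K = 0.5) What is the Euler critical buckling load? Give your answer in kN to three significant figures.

P_cr ≈ 10400 kN

Weak-axis I_min = (h_o·b_o³ − h_i·b_i³)/12 with b_o = 156, b_i = 114.0 mm (shorter outer/inner sides).
I_min = (252×156³ − 210.0×114.0³)/12 = 5.380×10^7 mm⁴
I = 5.380×10^7 mm⁴ = 5.380×10^-5 m⁴
Effective length L_e = K·L = 0.5 × 6.34 = 3.170 m
P_cr = π²EI / L_e² = π² × 197×10⁹ × 5.380×10^-5 / 3.170² = 1.041×10^7 N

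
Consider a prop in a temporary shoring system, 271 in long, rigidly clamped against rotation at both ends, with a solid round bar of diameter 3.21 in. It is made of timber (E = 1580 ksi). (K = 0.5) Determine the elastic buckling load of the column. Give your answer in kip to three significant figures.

P_cr ≈ 4.43 kip

I = πd⁴/64 = π×3.21⁴/64 = 5.212 in⁴
Effective length L_e = K·L = 0.5 × 271 = 135.5 in
P_cr = π²EI / L_e² = π² × 1580×10³ × 5.212 / 135.5² = 4.427×10^3 lb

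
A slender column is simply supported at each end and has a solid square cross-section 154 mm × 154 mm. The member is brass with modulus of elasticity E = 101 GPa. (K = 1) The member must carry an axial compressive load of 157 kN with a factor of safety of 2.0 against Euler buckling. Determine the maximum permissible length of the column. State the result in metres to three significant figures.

I = a⁴/12 = 154⁴/12 = 4.687×10^7 mm⁴
I = 4.687×10^-5 m⁴
Required critical load P_cr = n·P = 2.0 × 157 = 314.0 kN = 3.140×10^5 N
From P_cr = π²EI/(K·L)²:  L = (1/K)·√(π²EI/P_cr) = (1/1)·√(π²×1.01×10^11×4.687×10^-5/3.140×10^5)
L = 12.2 m

L_max ≈ 12.2 m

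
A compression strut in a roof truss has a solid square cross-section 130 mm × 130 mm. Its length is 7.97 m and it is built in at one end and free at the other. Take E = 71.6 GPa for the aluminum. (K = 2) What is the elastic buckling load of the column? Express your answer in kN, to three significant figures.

P_cr ≈ 66.2 kN

I = a⁴/12 = 130⁴/12 = 2.380×10^7 mm⁴
I = 2.380×10^7 mm⁴ = 2.380×10^-5 m⁴
Effective length L_e = K·L = 2 × 7.97 = 15.94 m
P_cr = π²EI / L_e² = π² × 71.6×10⁹ × 2.380×10^-5 / 15.94² = 6.620×10^4 N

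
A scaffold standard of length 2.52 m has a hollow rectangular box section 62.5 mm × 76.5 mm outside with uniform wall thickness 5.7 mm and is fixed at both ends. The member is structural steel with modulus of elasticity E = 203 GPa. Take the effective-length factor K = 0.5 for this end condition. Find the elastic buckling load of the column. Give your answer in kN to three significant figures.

P_cr ≈ 1050 kN

Inner dimensions: h_i = 76.5 − 2×5.7 = 65.10 mm, b_i = 62.5 − 2×5.7 = 51.10 mm
Weak-axis I_min = (h_o·b_o³ − h_i·b_i³)/12 with b_o = 62.5, b_i = 51.10 mm (shorter outer/inner sides).
I_min = (76.5×62.5³ − 65.10×51.10³)/12 = 8.325×10^5 mm⁴
I = 8.325×10^5 mm⁴ = 8.325×10^-7 m⁴
Effective length L_e = K·L = 0.5 × 2.52 = 1.260 m
P_cr = π²EI / L_e² = π² × 203×10⁹ × 8.325×10^-7 / 1.260² = 1.051×10^6 N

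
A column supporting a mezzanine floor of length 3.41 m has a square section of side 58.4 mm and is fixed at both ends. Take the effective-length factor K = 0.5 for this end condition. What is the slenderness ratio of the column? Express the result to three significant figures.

λ ≈ 101

For a square r = a/√12 = 58.4/√12 = 16.86 mm
L_e = K·L = 0.5 × 3.41 m = 1.705 m = 1705.0 mm
λ = L_e / r_min = 1705.0 / 16.86 = 101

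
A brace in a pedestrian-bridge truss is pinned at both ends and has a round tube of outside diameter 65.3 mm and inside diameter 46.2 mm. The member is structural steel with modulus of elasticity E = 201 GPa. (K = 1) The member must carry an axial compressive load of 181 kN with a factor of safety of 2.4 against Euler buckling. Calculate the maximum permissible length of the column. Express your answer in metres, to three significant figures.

d_o = 65.3 mm, d_i = 46.2 mm
I = π(d_o⁴ − d_i⁴)/64 = π(65.3⁴ − 46.20⁴)/64 = 6.689×10^5 mm⁴
I = 6.689×10^-7 m⁴
Required critical load P_cr = n·P = 2.4 × 181 = 434.4 kN = 4.344×10^5 N
From P_cr = π²EI/(K·L)²:  L = (1/K)·√(π²EI/P_cr) = (1/1)·√(π²×2.01×10^11×6.689×10^-7/4.344×10^5)
L = 1.75 m

L_max ≈ 1.75 m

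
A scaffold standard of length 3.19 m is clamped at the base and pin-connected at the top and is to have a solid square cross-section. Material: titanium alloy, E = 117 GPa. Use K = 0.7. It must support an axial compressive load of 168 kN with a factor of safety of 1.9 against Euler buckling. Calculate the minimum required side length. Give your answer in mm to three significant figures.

Required P_cr = n·P = 1.9 × 168 = 319.2 kN
L_e = K·L = 0.7 × 3.19 = 2.233 m
Required I = P_cr·L_e²/(π²E) = 3.192×10^5 × 2.233² / (π² × 1.17×10^11) = 1.378×10^-6 m⁴
I_req = 1.378×10^6 mm⁴
Solid square: I = a⁴/12  ⇒  a = (12I)^(1/4) = (12×1.378×10^6)^(1/4) = 63.8 mm

a ≈ 63.8 mm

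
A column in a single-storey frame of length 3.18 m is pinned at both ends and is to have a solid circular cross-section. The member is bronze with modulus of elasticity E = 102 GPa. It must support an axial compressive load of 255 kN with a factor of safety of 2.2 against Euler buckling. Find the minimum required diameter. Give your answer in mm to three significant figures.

Required P_cr = n·P = 2.2 × 255 = 561.0 kN
L_e = K·L = 1 × 3.18 = 3.180 m
Required I = P_cr·L_e²/(π²E) = 5.610×10^5 × 3.180² / (π² × 1.02×10^11) = 5.635×10^-6 m⁴
I_req = 5.635×10^6 mm⁴
Solid circle: I = πd⁴/64  ⇒  d = (64I/π)^(1/4) = (64×5.635×10^6/π)^(1/4) = 104 mm

d ≈ 104 mm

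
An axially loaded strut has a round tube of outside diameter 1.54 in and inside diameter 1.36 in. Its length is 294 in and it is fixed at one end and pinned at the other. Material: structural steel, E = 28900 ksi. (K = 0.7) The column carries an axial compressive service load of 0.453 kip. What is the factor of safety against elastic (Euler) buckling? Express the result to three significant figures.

d_o = 1.54 in, d_i = 1.36 in
I = π(d_o⁴ − d_i⁴)/64 = π(1.54⁴ − 1.360⁴)/64 = 0.1082 in⁴
Effective length L_e = K·L = 0.7 × 294 = 205.8 in
P_cr = π²EI / L_e² = π² × 28900×10³ × 0.1082 / 205.8² = 728.4 lb
Factor of safety n = P_cr / P = 0.72842 / 0.453 = 1.61

n ≈ 1.61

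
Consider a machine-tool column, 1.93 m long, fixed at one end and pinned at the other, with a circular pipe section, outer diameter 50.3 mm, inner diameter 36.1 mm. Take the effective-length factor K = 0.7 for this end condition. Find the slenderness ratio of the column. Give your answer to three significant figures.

d_o = 50.3 mm, d_i = 36.1 mm
I = π(d_o⁴ − d_i⁴)/64 = π(50.3⁴ − 36.10⁴)/64 = 2.309×10^5 mm⁴
A = 963.6 mm²;  r_min = √(I/A) = √(2.309×10^5/963.6) = 15.48 mm
L_e = K·L = 0.7 × 1.93 m = 1.351 m = 1351.0 mm
λ = L_e / r_min = 1351.0 / 15.48 = 87.3

λ ≈ 87.3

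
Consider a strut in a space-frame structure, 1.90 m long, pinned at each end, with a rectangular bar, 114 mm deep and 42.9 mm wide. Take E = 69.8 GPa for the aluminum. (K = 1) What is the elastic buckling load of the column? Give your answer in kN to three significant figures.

P_cr ≈ 143 kN

Buckling occurs about the weak axis: I_min = h·b³/12 with b = 42.9 mm (the shorter side).
I_min = 114×42.9³/12 = 7.501×10^5 mm⁴
I = 7.501×10^5 mm⁴ = 7.501×10^-7 m⁴
Effective length L_e = K·L = 1 × 1.90 = 1.900 m
P_cr = π²EI / L_e² = π² × 69.8×10⁹ × 7.501×10^-7 / 1.900² = 1.431×10^5 N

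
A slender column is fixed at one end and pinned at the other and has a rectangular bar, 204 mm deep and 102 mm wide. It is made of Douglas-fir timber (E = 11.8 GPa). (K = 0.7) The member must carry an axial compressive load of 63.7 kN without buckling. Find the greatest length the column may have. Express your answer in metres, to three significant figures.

Buckling occurs about the weak axis: I_min = h·b³/12 with b = 102 mm (the shorter side).
I_min = 204×102³/12 = 1.804×10^7 mm⁴
I = 1.804×10^-5 m⁴
At the buckling limit P_cr = P = 6.370×10^4 N
From P_cr = π²EI/(K·L)²:  L = (1/K)·√(π²EI/P_cr) = (1/0.7)·√(π²×1.18×10^10×1.804×10^-5/6.370×10^4)
L = 8.20 m

L_max ≈ 8.20 m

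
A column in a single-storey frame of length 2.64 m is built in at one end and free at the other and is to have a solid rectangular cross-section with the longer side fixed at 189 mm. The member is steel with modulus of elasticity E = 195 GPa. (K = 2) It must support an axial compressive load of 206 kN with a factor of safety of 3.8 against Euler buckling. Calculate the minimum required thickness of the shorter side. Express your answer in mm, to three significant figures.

Required P_cr = n·P = 3.8 × 206 = 782.8 kN
L_e = K·L = 2 × 2.64 = 5.280 m
Required I = P_cr·L_e²/(π²E) = 7.828×10^5 × 5.280² / (π² × 1.95×10^11) = 1.134×10^-5 m⁴
I_req = 1.134×10^7 mm⁴
Rectangle, weak axis: I_min = h·b³/12 with h = 189 mm fixed  ⇒  b = (12I/h)^(1/3) = 89.6 mm

b ≈ 89.6 mm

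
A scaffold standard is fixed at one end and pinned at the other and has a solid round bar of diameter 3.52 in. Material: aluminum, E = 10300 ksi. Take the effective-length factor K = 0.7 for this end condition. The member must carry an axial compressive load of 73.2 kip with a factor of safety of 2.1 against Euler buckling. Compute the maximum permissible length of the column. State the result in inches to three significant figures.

I = πd⁴/64 = π×3.52⁴/64 = 7.536 in⁴
Required critical load P_cr = n·P = 2.1 × 73.2 = 153.7 kip = 1.537×10^5 lb
From P_cr = π²EI/(K·L)²:  L = (1/K)·√(π²EI/P_cr) = (1/0.7)·√(π²×1.03×10^7×7.536/1.537×10^5)
L = 101 in

L_max ≈ 101 in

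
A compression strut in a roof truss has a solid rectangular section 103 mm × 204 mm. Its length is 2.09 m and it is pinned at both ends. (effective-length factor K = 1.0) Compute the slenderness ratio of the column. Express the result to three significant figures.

λ ≈ 70.3

For a rectangle r_min = b/√12 = 103/√12 = 29.73 mm
L_e = K·L = 1 × 2.09 m = 2.090 m = 2090.0 mm
λ = L_e / r_min = 2090.0 / 29.73 = 70.3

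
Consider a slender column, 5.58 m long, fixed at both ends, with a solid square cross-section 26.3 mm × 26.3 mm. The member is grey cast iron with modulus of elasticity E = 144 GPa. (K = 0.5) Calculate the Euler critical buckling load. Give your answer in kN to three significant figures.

I = a⁴/12 = 26.3⁴/12 = 3.987×10^4 mm⁴
I = 3.987×10^4 mm⁴ = 3.987×10^-8 m⁴
Effective length L_e = K·L = 0.5 × 5.58 = 2.790 m
P_cr = π²EI / L_e² = π² × 144×10⁹ × 3.987×10^-8 / 2.790² = 7.279×10^3 N

P_cr ≈ 7.28 kN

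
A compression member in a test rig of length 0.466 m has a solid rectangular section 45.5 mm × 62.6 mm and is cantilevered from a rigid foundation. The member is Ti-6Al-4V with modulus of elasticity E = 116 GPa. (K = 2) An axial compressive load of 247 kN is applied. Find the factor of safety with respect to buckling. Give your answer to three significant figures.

Buckling occurs about the weak axis: I_min = h·b³/12 with b = 45.5 mm (the shorter side).
I_min = 62.6×45.5³/12 = 4.914×10^5 mm⁴
I = 4.914×10^5 mm⁴ = 4.914×10^-7 m⁴
Effective length L_e = K·L = 2 × 0.466 = 0.9320 m
P_cr = π²EI / L_e² = π² × 116×10⁹ × 4.914×10^-7 / 0.9320² = 6.477×10^5 N
Factor of safety n = P_cr / P = 647.67 / 247 = 2.62

n ≈ 2.62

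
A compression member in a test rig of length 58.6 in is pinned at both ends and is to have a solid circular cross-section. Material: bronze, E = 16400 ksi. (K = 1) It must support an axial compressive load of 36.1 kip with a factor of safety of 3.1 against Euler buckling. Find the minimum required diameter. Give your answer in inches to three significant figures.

Required P_cr = n·P = 3.1 × 36.1 = 111.9 kip
L_e = K·L = 1 × 58.6 = 58.60 in
Required I = P_cr·L_e²/(π²E) = 1.119×10^5 × 58.60² / (π² × 1.64×10^7) = 2.374 in⁴
Solid circle: I = πd⁴/64  ⇒  d = (64I/π)^(1/4) = (64×2.374/π)^(1/4) = 2.64 in

d ≈ 2.64 in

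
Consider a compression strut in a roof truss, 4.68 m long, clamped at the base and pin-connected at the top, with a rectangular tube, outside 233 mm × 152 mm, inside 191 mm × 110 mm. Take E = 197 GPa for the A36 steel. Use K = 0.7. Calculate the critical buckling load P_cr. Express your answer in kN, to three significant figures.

P_cr ≈ 8520 kN

Weak-axis I_min = (h_o·b_o³ − h_i·b_i³)/12 with b_o = 152, b_i = 110.0 mm (shorter outer/inner sides).
I_min = (233×152³ − 191.0×110.0³)/12 = 4.700×10^7 mm⁴
I = 4.700×10^7 mm⁴ = 4.700×10^-5 m⁴
Effective length L_e = K·L = 0.7 × 4.68 = 3.276 m
P_cr = π²EI / L_e² = π² × 197×10⁹ × 4.700×10^-5 / 3.276² = 8.515×10^6 N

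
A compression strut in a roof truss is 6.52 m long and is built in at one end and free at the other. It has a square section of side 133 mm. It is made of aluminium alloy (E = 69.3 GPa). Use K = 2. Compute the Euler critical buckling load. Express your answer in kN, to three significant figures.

P_cr ≈ 105 kN

I = a⁴/12 = 133⁴/12 = 2.608×10^7 mm⁴
I = 2.608×10^7 mm⁴ = 2.608×10^-5 m⁴
Effective length L_e = K·L = 2 × 6.52 = 13.04 m
P_cr = π²EI / L_e² = π² × 69.3×10⁹ × 2.608×10^-5 / 13.04² = 1.049×10^5 N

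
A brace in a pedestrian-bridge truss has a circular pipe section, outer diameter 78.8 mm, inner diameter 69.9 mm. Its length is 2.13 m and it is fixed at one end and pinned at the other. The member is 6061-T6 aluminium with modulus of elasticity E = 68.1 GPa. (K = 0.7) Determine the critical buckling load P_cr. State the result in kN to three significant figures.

P_cr ≈ 218 kN

d_o = 78.8 mm, d_i = 69.9 mm
I = π(d_o⁴ − d_i⁴)/64 = π(78.8⁴ − 69.90⁴)/64 = 7.208×10^5 mm⁴
I = 7.208×10^5 mm⁴ = 7.208×10^-7 m⁴
Effective length L_e = K·L = 0.7 × 2.13 = 1.491 m
P_cr = π²EI / L_e² = π² × 68.1×10⁹ × 7.208×10^-7 / 1.491² = 2.179×10^5 N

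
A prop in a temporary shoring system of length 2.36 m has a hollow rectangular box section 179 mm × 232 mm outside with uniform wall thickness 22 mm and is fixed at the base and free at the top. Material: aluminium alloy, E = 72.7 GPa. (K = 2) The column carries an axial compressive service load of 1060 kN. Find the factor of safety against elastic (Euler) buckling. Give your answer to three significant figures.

Inner dimensions: h_i = 232 − 2×22 = 188.0 mm, b_i = 179 − 2×22 = 135.0 mm
Weak-axis I_min = (h_o·b_o³ − h_i·b_i³)/12 with b_o = 179, b_i = 135.0 mm (shorter outer/inner sides).
I_min = (232×179³ − 188.0×135.0³)/12 = 7.234×10^7 mm⁴
I = 7.234×10^7 mm⁴ = 7.234×10^-5 m⁴
Effective length L_e = K·L = 2 × 2.36 = 4.720 m
P_cr = π²EI / L_e² = π² × 72.7×10⁹ × 7.234×10^-5 / 4.720² = 2.330×10^6 N
Factor of safety n = P_cr / P = 2329.8 / 1060 = 2.20

n ≈ 2.20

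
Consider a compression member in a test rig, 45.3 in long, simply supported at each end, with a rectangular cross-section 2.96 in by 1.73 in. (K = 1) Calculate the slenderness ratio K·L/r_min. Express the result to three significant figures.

λ ≈ 90.7

Buckling occurs about the weak axis: I_min = h·b³/12 with b = 1.73 in (the shorter side).
I_min = 2.96×1.73³/12 = 1.277 in⁴
A = 5.121 in²;  r_min = √(I/A) = √(1.277/5.121) = 0.4994 in
L_e = K·L = 1 × 45.3 = 45.30 in
λ = L_e / r_min = 45.300 / 0.4994 = 90.7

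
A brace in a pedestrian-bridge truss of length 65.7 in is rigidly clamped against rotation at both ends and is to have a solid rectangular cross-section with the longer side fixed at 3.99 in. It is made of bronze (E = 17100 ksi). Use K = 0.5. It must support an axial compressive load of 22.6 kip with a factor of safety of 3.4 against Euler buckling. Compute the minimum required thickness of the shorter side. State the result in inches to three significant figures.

Required P_cr = n·P = 3.4 × 22.6 = 76.84 kip
L_e = K·L = 0.5 × 65.7 = 32.85 in
Required I = P_cr·L_e²/(π²E) = 7.684×10^4 × 32.85² / (π² × 1.71×10^7) = 0.4913 in⁴
Rectangle, weak axis: I_min = h·b³/12 with h = 3.99 in fixed  ⇒  b = (12I/h)^(1/3) = 1.14 in

b ≈ 1.14 in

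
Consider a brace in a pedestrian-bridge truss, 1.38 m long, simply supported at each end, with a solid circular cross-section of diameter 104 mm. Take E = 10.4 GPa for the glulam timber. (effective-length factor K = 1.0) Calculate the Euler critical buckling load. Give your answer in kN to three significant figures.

I = πd⁴/64 = π×104⁴/64 = 5.743×10^6 mm⁴
I = 5.743×10^6 mm⁴ = 5.743×10^-6 m⁴
Effective length L_e = K·L = 1 × 1.38 = 1.380 m
P_cr = π²EI / L_e² = π² × 10.4×10⁹ × 5.743×10^-6 / 1.380² = 3.095×10^5 N

P_cr ≈ 310 kN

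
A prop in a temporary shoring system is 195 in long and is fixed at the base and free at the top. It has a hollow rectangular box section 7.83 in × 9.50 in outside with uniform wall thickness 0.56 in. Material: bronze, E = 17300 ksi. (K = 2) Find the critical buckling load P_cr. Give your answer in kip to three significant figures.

P_cr ≈ 190 kip

Inner dimensions: h_i = 9.50 − 2×0.56 = 8.380 in, b_i = 7.83 − 2×0.56 = 6.710 in
Weak-axis I_min = (h_o·b_o³ − h_i·b_i³)/12 with b_o = 7.83, b_i = 6.710 in (shorter outer/inner sides).
I_min = (9.50×7.83³ − 8.380×6.710³)/12 = 169.1 in⁴
Effective length L_e = K·L = 2 × 195 = 390.0 in
P_cr = π²EI / L_e² = π² × 17300×10³ × 169.1 / 390.0² = 1.898×10^5 lb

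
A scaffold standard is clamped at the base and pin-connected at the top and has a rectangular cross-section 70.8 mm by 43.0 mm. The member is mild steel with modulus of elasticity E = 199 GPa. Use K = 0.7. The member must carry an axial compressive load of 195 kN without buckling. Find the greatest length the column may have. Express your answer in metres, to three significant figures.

Buckling occurs about the weak axis: I_min = h·b³/12 with b = 43.0 mm (the shorter side).
I_min = 70.8×43.0³/12 = 4.691×10^5 mm⁴
I = 4.691×10^-7 m⁴
At the buckling limit P_cr = P = 1.950×10^5 N
From P_cr = π²EI/(K·L)²:  L = (1/K)·√(π²EI/P_cr) = (1/0.7)·√(π²×1.99×10^11×4.691×10^-7/1.950×10^5)
L = 3.11 m

L_max ≈ 3.11 m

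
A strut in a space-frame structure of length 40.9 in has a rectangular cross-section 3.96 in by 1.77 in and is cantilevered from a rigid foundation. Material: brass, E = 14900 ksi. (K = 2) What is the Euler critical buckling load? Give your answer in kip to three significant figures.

Buckling occurs about the weak axis: I_min = h·b³/12 with b = 1.77 in (the shorter side).
I_min = 3.96×1.77³/12 = 1.830 in⁴
Effective length L_e = K·L = 2 × 40.9 = 81.80 in
P_cr = π²EI / L_e² = π² × 14900×10³ × 1.830 / 81.80² = 4.022×10^4 lb

P_cr ≈ 40.2 kip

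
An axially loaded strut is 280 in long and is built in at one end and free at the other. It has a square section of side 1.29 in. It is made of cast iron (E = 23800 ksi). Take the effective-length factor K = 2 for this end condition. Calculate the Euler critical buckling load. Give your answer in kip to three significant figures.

P_cr ≈ 0.173 kip

I = a⁴/12 = 1.29⁴/12 = 0.2308 in⁴
Effective length L_e = K·L = 2 × 280 = 560.0 in
P_cr = π²EI / L_e² = π² × 23800×10³ × 0.2308 / 560.0² = 172.9 lb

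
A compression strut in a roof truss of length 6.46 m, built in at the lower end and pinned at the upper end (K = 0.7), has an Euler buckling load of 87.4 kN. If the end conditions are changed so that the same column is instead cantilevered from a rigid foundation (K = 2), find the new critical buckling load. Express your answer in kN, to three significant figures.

P_cr ∝ 1/K², so P_cr,new = P_cr,old × (K_old/K_new)² = 87.4 × (0.7/2)²
= 87.4 × 0.1225 = 10.7 kN

P_cr ≈ 10.7 kN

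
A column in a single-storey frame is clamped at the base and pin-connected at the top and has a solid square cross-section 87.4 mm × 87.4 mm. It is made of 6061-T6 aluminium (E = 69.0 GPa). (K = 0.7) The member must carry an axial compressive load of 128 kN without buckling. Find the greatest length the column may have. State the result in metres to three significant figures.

L_max ≈ 7.27 m

I = a⁴/12 = 87.4⁴/12 = 4.863×10^6 mm⁴
I = 4.863×10^-6 m⁴
At the buckling limit P_cr = P = 1.280×10^5 N
From P_cr = π²EI/(K·L)²:  L = (1/K)·√(π²EI/P_cr) = (1/0.7)·√(π²×6.90×10^10×4.863×10^-6/1.280×10^5)
L = 7.27 m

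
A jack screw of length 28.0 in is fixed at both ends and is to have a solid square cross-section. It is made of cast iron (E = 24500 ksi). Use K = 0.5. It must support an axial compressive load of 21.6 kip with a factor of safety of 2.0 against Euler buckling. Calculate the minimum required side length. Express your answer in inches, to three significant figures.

Required P_cr = n·P = 2.0 × 21.6 = 43.20 kip
L_e = K·L = 0.5 × 28.0 = 14.00 in
Required I = P_cr·L_e²/(π²E) = 4.320×10^4 × 14.00² / (π² × 2.45×10^7) = 3.502×10^-2 in⁴
Solid square: I = a⁴/12  ⇒  a = (12I)^(1/4) = (12×3.502×10^-2)^(1/4) = 0.805 in

a ≈ 0.805 in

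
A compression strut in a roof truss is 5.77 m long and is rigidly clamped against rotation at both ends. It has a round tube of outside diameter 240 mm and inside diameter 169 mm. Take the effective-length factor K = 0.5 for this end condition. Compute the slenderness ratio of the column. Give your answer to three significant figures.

λ ≈ 39.3

d_o = 240 mm, d_i = 169 mm
I = π(d_o⁴ − d_i⁴)/64 = π(240⁴ − 169.0⁴)/64 = 1.228×10^8 mm⁴
A = 2.281×10^4 mm²;  r_min = √(I/A) = √(1.228×10^8/2.281×10^4) = 73.38 mm
L_e = K·L = 0.5 × 5.77 m = 2.885 m = 2885.0 mm
λ = L_e / r_min = 2885.0 / 73.38 = 39.3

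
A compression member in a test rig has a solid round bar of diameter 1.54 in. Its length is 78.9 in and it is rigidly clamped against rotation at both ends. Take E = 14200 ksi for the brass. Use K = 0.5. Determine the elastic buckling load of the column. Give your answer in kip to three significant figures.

I = πd⁴/64 = π×1.54⁴/64 = 0.2761 in⁴
Effective length L_e = K·L = 0.5 × 78.9 = 39.45 in
P_cr = π²EI / L_e² = π² × 14200×10³ × 0.2761 / 39.45² = 2.486×10^4 lb

P_cr ≈ 24.9 kip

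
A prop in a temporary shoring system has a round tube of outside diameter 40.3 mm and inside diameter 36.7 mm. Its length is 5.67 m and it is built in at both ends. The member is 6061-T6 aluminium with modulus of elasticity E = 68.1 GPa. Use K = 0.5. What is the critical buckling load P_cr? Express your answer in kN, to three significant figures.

d_o = 40.3 mm, d_i = 36.7 mm
I = π(d_o⁴ − d_i⁴)/64 = π(40.3⁴ − 36.70⁴)/64 = 4.043×10^4 mm⁴
I = 4.043×10^4 mm⁴ = 4.043×10^-8 m⁴
Effective length L_e = K·L = 0.5 × 5.67 = 2.835 m
P_cr = π²EI / L_e² = π² × 68.1×10⁹ × 4.043×10^-8 / 2.835² = 3.381×10^3 N

P_cr ≈ 3.38 kN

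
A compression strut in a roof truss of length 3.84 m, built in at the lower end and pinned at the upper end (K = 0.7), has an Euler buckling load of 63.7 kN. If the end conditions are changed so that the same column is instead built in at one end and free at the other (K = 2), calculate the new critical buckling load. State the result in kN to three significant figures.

P_cr ≈ 7.80 kN

P_cr ∝ 1/K², so P_cr,new = P_cr,old × (K_old/K_new)² = 63.7 × (0.7/2)²
= 63.7 × 0.1225 = 7.80 kN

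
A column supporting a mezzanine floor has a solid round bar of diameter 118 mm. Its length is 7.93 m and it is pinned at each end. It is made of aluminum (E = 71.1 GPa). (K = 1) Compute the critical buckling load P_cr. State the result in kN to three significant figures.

P_cr ≈ 106 kN

I = πd⁴/64 = π×118⁴/64 = 9.517×10^6 mm⁴
I = 9.517×10^6 mm⁴ = 9.517×10^-6 m⁴
Effective length L_e = K·L = 1 × 7.93 = 7.930 m
P_cr = π²EI / L_e² = π² × 71.1×10⁹ × 9.517×10^-6 / 7.930² = 1.062×10^5 N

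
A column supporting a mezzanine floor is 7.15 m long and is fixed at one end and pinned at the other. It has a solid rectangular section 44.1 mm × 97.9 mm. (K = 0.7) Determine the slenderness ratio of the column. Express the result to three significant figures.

λ ≈ 393

For a rectangle r_min = b/√12 = 44.1/√12 = 12.73 mm
L_e = K·L = 0.7 × 7.15 m = 5.005 m = 5005.0 mm
λ = L_e / r_min = 5005.0 / 12.73 = 393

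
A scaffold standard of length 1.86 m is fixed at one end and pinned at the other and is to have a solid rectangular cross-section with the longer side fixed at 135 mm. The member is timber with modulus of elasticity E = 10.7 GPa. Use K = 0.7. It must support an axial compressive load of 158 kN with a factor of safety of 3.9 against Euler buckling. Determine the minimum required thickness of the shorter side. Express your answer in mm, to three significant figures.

b ≈ 95.8 mm

Required P_cr = n·P = 3.9 × 158 = 616.2 kN
L_e = K·L = 0.7 × 1.86 = 1.302 m
Required I = P_cr·L_e²/(π²E) = 6.162×10^5 × 1.302² / (π² × 1.07×10^10) = 9.891×10^-6 m⁴
I_req = 9.891×10^6 mm⁴
Rectangle, weak axis: I_min = h·b³/12 with h = 135 mm fixed  ⇒  b = (12I/h)^(1/3) = 95.8 mm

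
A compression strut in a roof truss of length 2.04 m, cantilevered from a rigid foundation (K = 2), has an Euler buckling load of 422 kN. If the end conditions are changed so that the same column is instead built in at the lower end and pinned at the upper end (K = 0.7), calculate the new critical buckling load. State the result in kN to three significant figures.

P_cr ≈ 3440 kN

P_cr ∝ 1/K², so P_cr,new = P_cr,old × (K_old/K_new)² = 422 × (2/0.7)²
= 422 × 8.163 = 3440 kN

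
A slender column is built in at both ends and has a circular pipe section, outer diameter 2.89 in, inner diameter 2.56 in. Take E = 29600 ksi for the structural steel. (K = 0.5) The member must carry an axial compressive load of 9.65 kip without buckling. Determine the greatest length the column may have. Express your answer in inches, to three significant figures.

d_o = 2.89 in, d_i = 2.56 in
I = π(d_o⁴ − d_i⁴)/64 = π(2.89⁴ − 2.560⁴)/64 = 1.316 in⁴
At the buckling limit P_cr = P = 9.650×10^3 lb
From P_cr = π²EI/(K·L)²:  L = (1/K)·√(π²EI/P_cr) = (1/0.5)·√(π²×2.96×10^7×1.316/9.650×10^3)
L = 399 in

L_max ≈ 399 in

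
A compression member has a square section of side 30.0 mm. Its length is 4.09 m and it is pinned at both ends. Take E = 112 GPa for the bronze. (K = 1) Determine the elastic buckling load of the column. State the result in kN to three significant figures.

I = a⁴/12 = 30.0⁴/12 = 6.750×10^4 mm⁴
I = 6.750×10^4 mm⁴ = 6.750×10^-8 m⁴
Effective length L_e = K·L = 1 × 4.09 = 4.090 m
P_cr = π²EI / L_e² = π² × 112×10⁹ × 6.750×10^-8 / 4.090² = 4.460×10^3 N

P_cr ≈ 4.46 kN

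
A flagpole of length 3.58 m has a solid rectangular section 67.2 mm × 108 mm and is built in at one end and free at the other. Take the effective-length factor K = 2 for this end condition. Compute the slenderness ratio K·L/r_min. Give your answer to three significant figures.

λ ≈ 369

Buckling occurs about the weak axis: I_min = h·b³/12 with b = 67.2 mm (the shorter side).
I_min = 108×67.2³/12 = 2.731×10^6 mm⁴
A = 7.258×10^3 mm²;  r_min = √(I/A) = √(2.731×10^6/7.258×10^3) = 19.40 mm
L_e = K·L = 2 × 3.58 m = 7.160 m = 7160.0 mm
λ = L_e / r_min = 7160.0 / 19.40 = 369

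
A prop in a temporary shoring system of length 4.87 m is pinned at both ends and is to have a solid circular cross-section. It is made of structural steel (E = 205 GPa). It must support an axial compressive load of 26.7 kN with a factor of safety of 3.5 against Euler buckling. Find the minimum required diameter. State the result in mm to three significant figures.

d ≈ 68.7 mm

Required P_cr = n·P = 3.5 × 26.7 = 93.45 kN
L_e = K·L = 1 × 4.87 = 4.870 m
Required I = P_cr·L_e²/(π²E) = 9.345×10^4 × 4.870² / (π² × 2.05×10^11) = 1.095×10^-6 m⁴
I_req = 1.095×10^6 mm⁴
Solid circle: I = πd⁴/64  ⇒  d = (64I/π)^(1/4) = (64×1.095×10^6/π)^(1/4) = 68.7 mm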